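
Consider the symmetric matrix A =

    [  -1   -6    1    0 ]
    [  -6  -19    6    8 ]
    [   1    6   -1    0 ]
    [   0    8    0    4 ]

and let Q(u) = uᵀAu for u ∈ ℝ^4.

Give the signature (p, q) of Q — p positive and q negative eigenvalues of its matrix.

Symmetric row and column elimination reduces A to a congruent diagonal form with pivots -1, 17, 0, 4/17.
Counting signs: 2 positive, 1 negative, 1 zero.

(2, 1)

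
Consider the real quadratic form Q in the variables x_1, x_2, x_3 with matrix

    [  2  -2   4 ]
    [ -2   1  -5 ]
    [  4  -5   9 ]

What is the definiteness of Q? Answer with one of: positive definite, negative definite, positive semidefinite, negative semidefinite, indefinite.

indefinite

Row-reducing A symmetrically gives the diagonal entries 2, -1, 2.
So there are 2 positive, 1 negative pivots.
Hence Q is indefinite.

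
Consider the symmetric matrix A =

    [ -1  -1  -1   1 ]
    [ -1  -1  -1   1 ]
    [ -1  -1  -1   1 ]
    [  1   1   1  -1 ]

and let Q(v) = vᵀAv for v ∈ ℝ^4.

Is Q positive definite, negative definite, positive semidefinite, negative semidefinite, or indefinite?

Row-reducing A symmetrically gives the diagonal entries -1, 0, 0, 0.
Counting signs: 1 negative, 3 zero.
Hence Q is negative semidefinite.

negative semidefinite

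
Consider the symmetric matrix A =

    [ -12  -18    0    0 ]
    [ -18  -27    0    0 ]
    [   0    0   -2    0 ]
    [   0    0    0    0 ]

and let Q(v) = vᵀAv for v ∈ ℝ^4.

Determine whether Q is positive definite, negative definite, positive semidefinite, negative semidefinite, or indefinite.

negative semidefinite

Congruent diagonalization of A (simultaneous row and column reduction) yields pivots -12, 0, -2, 0.
That gives 2 negative, 2 zero pivots.
Hence Q is negative semidefinite.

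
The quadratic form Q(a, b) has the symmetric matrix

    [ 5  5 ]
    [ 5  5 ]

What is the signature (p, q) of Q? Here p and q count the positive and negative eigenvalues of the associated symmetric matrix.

(1, 0)

Congruent diagonalization of A (simultaneous row and column reduction) yields pivots 5, 0.
Counting signs: 1 positive, 1 zero.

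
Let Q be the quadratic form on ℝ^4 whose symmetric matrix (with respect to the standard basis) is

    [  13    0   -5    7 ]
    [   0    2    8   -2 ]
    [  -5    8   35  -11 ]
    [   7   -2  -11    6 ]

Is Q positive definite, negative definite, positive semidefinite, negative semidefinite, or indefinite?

positive definite

Applying the same elementary operations to the rows and columns of A produces a congruent diagonal matrix with entries 13, 2, 14/13, 1/7.
Counting signs: 4 positive.
Hence Q is positive definite.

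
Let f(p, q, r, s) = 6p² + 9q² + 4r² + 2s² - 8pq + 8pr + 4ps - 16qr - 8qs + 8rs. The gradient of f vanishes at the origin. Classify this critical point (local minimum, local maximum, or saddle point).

The Hessian at the origin is H = [[12, -8, 8, 4], [-8, 18, -16, -8], [8, -16, 8, 8], [4, -8, 8, 4]].
An LDLᵀ factorisation of H has diagonal entries 12, 38/3, -120/19, 8/15.
That gives 3 positive, 1 negative pivots.
H is indefinite, so the origin is a saddle point.

saddle point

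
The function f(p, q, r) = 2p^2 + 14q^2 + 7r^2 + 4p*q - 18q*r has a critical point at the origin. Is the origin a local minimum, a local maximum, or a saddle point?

local minimum

The Hessian at the origin is H = [[4, 4, 0], [4, 28, -18], [0, -18, 14]].
Applying the same elementary operations to the rows and columns of H produces a congruent diagonal matrix with entries 4, 24, 1/2.
That gives 3 positive pivots.
H is positive definite, so the origin is a strict local minimum.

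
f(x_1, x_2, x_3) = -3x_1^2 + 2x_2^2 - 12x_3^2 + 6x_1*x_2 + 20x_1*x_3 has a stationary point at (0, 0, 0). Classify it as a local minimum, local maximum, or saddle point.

The Hessian at the origin is H = [[-6, 6, 20], [6, 4, 0], [20, 0, -24]].
An LDLᵀ factorisation of H has diagonal entries -6, 10, 8/3.
So there are 2 positive, 1 negative pivots.
H is indefinite, so the origin is a saddle point.

saddle point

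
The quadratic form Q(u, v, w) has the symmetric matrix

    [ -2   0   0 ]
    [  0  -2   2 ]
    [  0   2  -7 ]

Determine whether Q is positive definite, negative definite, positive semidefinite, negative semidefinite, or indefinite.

negative definite

Congruent diagonalization of A (simultaneous row and column reduction) yields pivots -2, -2, -5.
Counting signs: 3 negative.
Hence Q is negative definite.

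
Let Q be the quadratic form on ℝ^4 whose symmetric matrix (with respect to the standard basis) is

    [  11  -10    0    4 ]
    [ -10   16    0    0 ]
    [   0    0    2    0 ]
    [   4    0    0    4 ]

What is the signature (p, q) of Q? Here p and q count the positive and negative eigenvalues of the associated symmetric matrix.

Congruent diagonalization of A (simultaneous row and column reduction) yields pivots 11, 76/11, 2, 12/19.
Counting signs: 4 positive.

(4, 0)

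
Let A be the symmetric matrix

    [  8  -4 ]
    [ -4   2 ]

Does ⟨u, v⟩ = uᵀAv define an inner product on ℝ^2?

no

For the 2×2 matrix [[8, -4], [-4, 2]]: det = 8·2 − (-4)² = 0, trace = 10.
det = 0 so one eigenvalue is zero; the form is semidefinite with the sign of the trace.
⟨·,·⟩ is an inner product exactly when A is positive definite.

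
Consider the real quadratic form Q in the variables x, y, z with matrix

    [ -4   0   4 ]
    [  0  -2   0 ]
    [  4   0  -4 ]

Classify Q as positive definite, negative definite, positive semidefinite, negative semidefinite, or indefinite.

negative semidefinite

Symmetric row and column elimination reduces A to a congruent diagonal form with pivots -4, -2, 0.
That gives 2 negative, 1 zero pivots.
Hence Q is negative semidefinite.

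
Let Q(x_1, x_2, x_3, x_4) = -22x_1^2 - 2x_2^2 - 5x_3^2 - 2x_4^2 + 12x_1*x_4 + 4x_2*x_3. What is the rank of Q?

4

Write A = [[-22, 0, 0, 6], [0, -2, 2, 0], [0, 2, -5, 0], [6, 0, 0, -2]].
An LDLᵀ factorisation of A has diagonal entries -22, -2, -3, -4/11.
That gives 4 negative pivots.
The rank is the number of nonzero pivots: 4.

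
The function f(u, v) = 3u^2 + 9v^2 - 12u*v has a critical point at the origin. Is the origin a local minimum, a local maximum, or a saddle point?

The Hessian at the origin is H = [[6, -12], [-12, 18]].
det H = 6·18 − (-12)² = -36 < 0, so H is indefinite.
Therefore the origin is a saddle point.

saddle point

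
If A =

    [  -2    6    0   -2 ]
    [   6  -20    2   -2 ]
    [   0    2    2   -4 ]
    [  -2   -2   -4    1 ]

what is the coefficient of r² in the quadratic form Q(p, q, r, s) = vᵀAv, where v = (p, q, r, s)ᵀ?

The coefficient of r² is the diagonal entry A[3,3] = 2.

2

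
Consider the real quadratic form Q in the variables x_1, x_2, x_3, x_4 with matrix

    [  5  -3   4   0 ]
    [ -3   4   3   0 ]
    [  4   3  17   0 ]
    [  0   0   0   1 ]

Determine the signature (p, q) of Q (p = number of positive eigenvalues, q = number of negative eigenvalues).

Row-reducing A symmetrically gives the diagonal entries 5, 11/5, 6/11, 1.
Counting signs: 4 positive.

(4, 0)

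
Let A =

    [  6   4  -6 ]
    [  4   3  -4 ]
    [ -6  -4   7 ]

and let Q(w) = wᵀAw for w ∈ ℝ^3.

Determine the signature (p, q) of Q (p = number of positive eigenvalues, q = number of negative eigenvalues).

(3, 0)

An LDLᵀ factorisation of A has diagonal entries 6, 1/3, 1.
Counting signs: 3 positive.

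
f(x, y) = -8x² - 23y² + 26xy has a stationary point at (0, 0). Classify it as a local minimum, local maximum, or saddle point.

local maximum

The Hessian at the origin is H = [[-16, 26], [26, -46]].
det H = -16·-46 − (26)² = 60 > 0 and H[1,1] = -16 < 0, so H is negative definite.
Therefore the origin is a local maximum.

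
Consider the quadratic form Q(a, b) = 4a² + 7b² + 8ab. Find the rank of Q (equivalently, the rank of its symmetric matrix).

2

The symmetric matrix is A = [[4, 4], [4, 7]].
Row-reducing A symmetrically gives the diagonal entries 4, 3.
That gives 2 positive pivots.
The rank is the number of nonzero pivots: 2.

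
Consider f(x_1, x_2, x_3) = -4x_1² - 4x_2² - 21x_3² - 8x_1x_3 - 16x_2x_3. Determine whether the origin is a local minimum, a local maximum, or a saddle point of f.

local maximum

The Hessian at the origin is H = [[-8, 0, -8], [0, -8, -16], [-8, -16, -42]].
Applying the same elementary operations to the rows and columns of H produces a congruent diagonal matrix with entries -8, -8, -2.
So there are 3 negative pivots.
H is negative definite, so the origin is a strict local maximum.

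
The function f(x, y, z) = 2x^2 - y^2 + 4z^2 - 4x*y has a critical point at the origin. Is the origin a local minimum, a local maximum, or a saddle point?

The Hessian at the origin is H = [[4, -4, 0], [-4, -2, 0], [0, 0, 8]].
Row-reducing H symmetrically gives the diagonal entries 4, -6, 8.
That gives 2 positive, 1 negative pivots.
H is indefinite, so the origin is a saddle point.

saddle point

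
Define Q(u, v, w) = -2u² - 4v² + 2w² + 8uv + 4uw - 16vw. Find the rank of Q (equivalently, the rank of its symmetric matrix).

The symmetric matrix is A = [[-2, 4, 2], [4, -4, -8], [2, -8, 2]].
Symmetric row and column elimination reduces A to a congruent diagonal form with pivots -2, 4, 0.
That gives 1 positive, 1 negative, 1 zero pivots.
The rank is the number of nonzero pivots: 2.

2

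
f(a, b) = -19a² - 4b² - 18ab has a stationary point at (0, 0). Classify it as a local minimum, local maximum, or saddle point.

saddle point

The Hessian at the origin is H = [[-38, -18], [-18, -8]].
det H = -38·-8 − (-18)² = -20 < 0, so H is indefinite.
Therefore the origin is a saddle point.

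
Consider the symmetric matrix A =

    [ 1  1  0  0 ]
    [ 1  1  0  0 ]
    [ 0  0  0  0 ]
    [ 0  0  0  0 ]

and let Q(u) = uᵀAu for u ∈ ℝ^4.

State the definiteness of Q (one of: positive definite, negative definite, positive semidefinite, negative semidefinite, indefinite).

positive semidefinite

Symmetric row and column elimination reduces A to a congruent diagonal form with pivots 1, 0, 0, 0.
So there are 1 positive, 3 zero pivots.
Hence Q is positive semidefinite.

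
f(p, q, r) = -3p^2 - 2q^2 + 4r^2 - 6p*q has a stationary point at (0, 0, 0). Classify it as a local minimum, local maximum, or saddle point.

The Hessian at the origin is H = [[-6, -6, 0], [-6, -4, 0], [0, 0, 8]].
Row-reducing H symmetrically gives the diagonal entries -6, 2, 8.
Counting signs: 2 positive, 1 negative.
H is indefinite, so the origin is a saddle point.

saddle point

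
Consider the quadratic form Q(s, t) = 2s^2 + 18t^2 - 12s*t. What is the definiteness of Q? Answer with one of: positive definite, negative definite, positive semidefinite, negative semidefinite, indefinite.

positive semidefinite

The associated matrix is A = [[2, -6], [-6, 18]].
Row-reducing A symmetrically gives the diagonal entries 2, 0.
That gives 1 positive, 1 zero pivots.
Hence Q is positive semidefinite.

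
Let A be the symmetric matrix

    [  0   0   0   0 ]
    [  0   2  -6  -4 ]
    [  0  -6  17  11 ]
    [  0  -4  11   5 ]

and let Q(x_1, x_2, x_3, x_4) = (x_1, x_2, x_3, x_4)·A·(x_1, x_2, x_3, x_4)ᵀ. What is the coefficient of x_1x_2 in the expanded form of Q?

The coefficient of x_1x_2 is A[1,2] + A[2,1] = 2·0 = 0.

0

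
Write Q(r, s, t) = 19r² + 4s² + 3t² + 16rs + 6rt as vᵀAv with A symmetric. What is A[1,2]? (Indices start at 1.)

The coefficient of r·s in Q is 16. For a symmetric A this equals A[1,2] + A[2,1] = 2·A[1,2].
So A[1,2] = 16/2 = 8.

8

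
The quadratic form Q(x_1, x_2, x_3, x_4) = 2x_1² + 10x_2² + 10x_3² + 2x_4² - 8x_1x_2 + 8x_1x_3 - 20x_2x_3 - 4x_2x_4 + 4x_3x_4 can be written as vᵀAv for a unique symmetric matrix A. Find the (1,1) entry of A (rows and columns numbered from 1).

The coefficient of x_1² in Q is 2, and that is exactly A[1,1].

2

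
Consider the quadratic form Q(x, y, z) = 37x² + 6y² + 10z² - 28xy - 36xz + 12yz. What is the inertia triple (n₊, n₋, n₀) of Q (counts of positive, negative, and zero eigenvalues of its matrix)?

(3, 0, 0)

The associated matrix is A = [[37, -14, -18], [-14, 6, 6], [-18, 6, 10]].
Applying the same elementary operations to the rows and columns of A produces a congruent diagonal matrix with entries 37, 26/37, 4/13.
So there are 3 positive pivots.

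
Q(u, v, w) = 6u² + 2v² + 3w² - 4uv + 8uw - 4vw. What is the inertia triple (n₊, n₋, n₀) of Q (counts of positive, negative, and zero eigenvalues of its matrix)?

(2, 0, 1)

The associated matrix is A = [[6, -2, 4], [-2, 2, -2], [4, -2, 3]].
Symmetric row and column elimination reduces A to a congruent diagonal form with pivots 6, 4/3, 0.
That gives 2 positive, 1 zero pivots.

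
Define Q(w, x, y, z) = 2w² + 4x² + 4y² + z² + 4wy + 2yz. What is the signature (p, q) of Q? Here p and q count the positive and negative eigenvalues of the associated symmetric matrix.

The symmetric matrix is A = [[2, 0, 2, 0], [0, 4, 0, 0], [2, 0, 4, 1], [0, 0, 1, 1]].
Symmetric row and column elimination reduces A to a congruent diagonal form with pivots 2, 4, 2, 1/2.
So there are 4 positive pivots.

(4, 0)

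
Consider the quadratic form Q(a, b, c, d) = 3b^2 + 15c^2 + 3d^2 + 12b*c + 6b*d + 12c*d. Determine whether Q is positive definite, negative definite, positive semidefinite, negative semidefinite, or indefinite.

positive semidefinite

The associated matrix is A = [[0, 0, 0, 0], [0, 3, 6, 3], [0, 6, 15, 6], [0, 3, 6, 3]].
Applying the same elementary operations to the rows and columns of A produces a congruent diagonal matrix with entries 0, 3, 3, 0.
That gives 2 positive, 2 zero pivots.
Hence Q is positive semidefinite.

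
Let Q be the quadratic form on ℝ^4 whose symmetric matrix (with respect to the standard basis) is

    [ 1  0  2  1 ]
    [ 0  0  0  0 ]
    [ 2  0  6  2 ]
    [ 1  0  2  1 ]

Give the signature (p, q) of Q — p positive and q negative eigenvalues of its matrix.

Applying the same elementary operations to the rows and columns of A produces a congruent diagonal matrix with entries 1, 0, 2, 0.
Counting signs: 2 positive, 2 zero.

(2, 0)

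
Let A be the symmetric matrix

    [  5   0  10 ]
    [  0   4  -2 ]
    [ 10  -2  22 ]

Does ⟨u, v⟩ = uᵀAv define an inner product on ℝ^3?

Leading principal minors: Δ_1 = 5, Δ_2 = 20, Δ_3 = 20.
All leading principal minors are positive, so by Sylvester's criterion Q is positive definite.
⟨·,·⟩ is an inner product exactly when A is positive definite.

yes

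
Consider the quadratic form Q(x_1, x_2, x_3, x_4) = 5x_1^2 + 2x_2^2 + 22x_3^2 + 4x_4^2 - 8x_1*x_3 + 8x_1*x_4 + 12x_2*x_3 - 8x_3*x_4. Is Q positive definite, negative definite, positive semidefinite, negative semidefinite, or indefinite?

The symmetric matrix is A = [[5, 0, -4, 4], [0, 2, 6, 0], [-4, 6, 22, -4], [4, 0, -4, 4]].
Applying the same elementary operations to the rows and columns of A produces a congruent diagonal matrix with entries 5, 2, 4/5, 0.
That gives 3 positive, 1 zero pivots.
Hence Q is positive semidefinite.

positive semidefinite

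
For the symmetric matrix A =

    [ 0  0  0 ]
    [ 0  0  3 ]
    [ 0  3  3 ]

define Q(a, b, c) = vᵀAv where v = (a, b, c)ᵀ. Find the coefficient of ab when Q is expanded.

0

The coefficient of ab is A[1,2] + A[2,1] = 2·0 = 0.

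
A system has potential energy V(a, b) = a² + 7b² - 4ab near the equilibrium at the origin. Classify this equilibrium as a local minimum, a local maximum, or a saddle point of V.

The Hessian at the origin is H = [[2, -4], [-4, 14]].
det H = 2·14 − (-4)² = 12 > 0 and H[1,1] = 2 > 0, so H is positive definite.
Therefore the origin is a local minimum.

local minimum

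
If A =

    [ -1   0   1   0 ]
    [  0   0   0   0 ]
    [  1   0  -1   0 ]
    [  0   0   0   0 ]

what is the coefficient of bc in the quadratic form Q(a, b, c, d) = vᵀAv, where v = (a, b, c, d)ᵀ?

0

The coefficient of bc is A[2,3] + A[3,2] = 2·0 = 0.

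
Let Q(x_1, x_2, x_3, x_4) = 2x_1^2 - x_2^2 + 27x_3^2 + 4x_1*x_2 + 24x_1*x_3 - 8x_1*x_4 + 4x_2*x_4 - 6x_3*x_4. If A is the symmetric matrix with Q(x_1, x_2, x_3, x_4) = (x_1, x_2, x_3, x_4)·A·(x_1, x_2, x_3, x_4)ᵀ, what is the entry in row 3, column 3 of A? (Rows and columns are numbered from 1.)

27

The coefficient of x_3^2 in Q is 27, and that is exactly A[3,3].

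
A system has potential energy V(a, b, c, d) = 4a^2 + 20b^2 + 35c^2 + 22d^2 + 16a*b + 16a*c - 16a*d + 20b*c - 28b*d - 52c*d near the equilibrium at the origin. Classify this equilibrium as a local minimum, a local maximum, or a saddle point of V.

The Hessian at the origin is H = [[8, 16, 16, -16], [16, 40, 20, -28], [16, 20, 70, -52], [-16, -28, -52, 44]].
Congruent diagonalization of H (simultaneous row and column reduction) yields pivots 8, 8, 20, 1/5.
That gives 4 positive pivots.
H is positive definite, so the origin is a strict local minimum.

local minimum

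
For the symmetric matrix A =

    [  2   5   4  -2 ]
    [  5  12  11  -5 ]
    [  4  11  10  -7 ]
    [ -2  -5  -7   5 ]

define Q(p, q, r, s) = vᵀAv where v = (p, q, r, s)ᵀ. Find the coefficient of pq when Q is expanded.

10

The coefficient of pq is A[1,2] + A[2,1] = 2·5 = 10.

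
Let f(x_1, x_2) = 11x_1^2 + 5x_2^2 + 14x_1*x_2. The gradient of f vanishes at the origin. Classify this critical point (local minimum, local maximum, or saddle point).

local minimum

The Hessian at the origin is H = [[22, 14], [14, 10]].
det H = 22·10 − (14)² = 24 > 0 and H[1,1] = 22 > 0, so H is positive definite.
Therefore the origin is a local minimum.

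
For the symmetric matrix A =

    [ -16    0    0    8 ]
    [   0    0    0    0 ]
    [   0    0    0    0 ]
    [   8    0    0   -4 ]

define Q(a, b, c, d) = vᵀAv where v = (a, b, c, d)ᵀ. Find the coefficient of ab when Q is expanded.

The coefficient of ab is A[1,2] + A[2,1] = 2·0 = 0.

0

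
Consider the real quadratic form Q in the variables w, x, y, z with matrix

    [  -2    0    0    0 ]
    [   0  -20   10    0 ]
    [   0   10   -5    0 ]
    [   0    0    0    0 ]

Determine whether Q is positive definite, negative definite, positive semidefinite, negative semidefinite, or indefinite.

negative semidefinite

Symmetric row and column elimination reduces A to a congruent diagonal form with pivots -2, -20, 0, 0.
So there are 2 negative, 2 zero pivots.
Hence Q is negative semidefinite.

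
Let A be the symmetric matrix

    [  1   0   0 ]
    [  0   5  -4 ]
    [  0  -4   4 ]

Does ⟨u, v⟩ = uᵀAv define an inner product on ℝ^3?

Leading principal minors: Δ_1 = 1, Δ_2 = 5, Δ_3 = 4.
All leading principal minors are positive, so by Sylvester's criterion Q is positive definite.
⟨·,·⟩ is an inner product exactly when A is positive definite.

yes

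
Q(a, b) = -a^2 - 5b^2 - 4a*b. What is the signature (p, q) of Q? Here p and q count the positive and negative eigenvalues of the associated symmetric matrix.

(0, 2)

Write A = [[-1, -2], [-2, -5]].
Congruent diagonalization of A (simultaneous row and column reduction) yields pivots -1, -1.
That gives 2 negative pivots.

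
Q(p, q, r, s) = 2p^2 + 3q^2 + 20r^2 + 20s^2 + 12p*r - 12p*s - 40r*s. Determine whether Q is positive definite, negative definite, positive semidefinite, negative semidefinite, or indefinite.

positive semidefinite

Write A = [[2, 0, 6, -6], [0, 3, 0, 0], [6, 0, 20, -20], [-6, 0, -20, 20]].
Applying the same elementary operations to the rows and columns of A produces a congruent diagonal matrix with entries 2, 3, 2, 0.
That gives 3 positive, 1 zero pivots.
Hence Q is positive semidefinite.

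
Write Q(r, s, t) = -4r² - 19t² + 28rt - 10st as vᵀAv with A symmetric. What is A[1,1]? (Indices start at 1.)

-4

The coefficient of r² in Q is -4, and that is exactly A[1,1].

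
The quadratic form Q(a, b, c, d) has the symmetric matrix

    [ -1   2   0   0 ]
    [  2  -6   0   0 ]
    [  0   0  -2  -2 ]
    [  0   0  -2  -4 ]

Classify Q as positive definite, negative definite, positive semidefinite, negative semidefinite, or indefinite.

negative definite

Row-reducing A symmetrically gives the diagonal entries -1, -2, -2, -2.
So there are 4 negative pivots.
Hence Q is negative definite.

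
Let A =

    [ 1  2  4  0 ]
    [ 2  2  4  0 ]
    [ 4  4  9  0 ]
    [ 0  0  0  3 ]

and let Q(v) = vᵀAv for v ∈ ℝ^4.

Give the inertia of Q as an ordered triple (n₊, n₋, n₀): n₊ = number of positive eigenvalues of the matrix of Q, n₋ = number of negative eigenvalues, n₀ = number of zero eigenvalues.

(3, 1, 0)

Congruent diagonalization of A (simultaneous row and column reduction) yields pivots 1, -2, 1, 3.
So there are 3 positive, 1 negative pivots.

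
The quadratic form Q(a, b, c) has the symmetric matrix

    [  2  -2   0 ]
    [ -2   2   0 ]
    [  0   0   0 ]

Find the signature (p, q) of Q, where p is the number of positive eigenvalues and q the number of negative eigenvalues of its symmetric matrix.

Applying the same elementary operations to the rows and columns of A produces a congruent diagonal matrix with entries 2, 0, 0.
So there are 1 positive, 2 zero pivots.

(1, 0)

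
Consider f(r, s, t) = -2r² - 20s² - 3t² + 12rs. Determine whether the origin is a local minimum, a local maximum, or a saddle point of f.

local maximum

The Hessian at the origin is H = [[-4, 12, 0], [12, -40, 0], [0, 0, -6]].
Symmetric row and column elimination reduces H to a congruent diagonal form with pivots -4, -4, -6.
Counting signs: 3 negative.
H is negative definite, so the origin is a strict local maximum.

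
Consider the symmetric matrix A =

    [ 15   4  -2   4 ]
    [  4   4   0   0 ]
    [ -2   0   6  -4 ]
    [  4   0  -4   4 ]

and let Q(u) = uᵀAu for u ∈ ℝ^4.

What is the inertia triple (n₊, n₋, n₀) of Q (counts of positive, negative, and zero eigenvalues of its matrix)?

(4, 0, 0)

Row-reducing A symmetrically gives the diagonal entries 15, 44/15, 62/11, 20/31.
Counting signs: 4 positive.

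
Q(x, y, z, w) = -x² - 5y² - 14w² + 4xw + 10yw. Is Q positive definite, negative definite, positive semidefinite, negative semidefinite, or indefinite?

negative semidefinite

The associated matrix is A = [[-1, 0, 0, 2], [0, -5, 0, 5], [0, 0, 0, 0], [2, 5, 0, -14]].
Symmetric row and column elimination reduces A to a congruent diagonal form with pivots -1, -5, 0, -5.
That gives 3 negative, 1 zero pivots.
Hence Q is negative semidefinite.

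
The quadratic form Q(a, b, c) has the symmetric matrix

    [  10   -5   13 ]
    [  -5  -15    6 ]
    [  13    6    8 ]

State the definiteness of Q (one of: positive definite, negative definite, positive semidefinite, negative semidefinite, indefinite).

An LDLᵀ factorisation of A has diagonal entries 10, -35/2, 1/35.
That gives 2 positive, 1 negative pivots.
Hence Q is indefinite.

indefinite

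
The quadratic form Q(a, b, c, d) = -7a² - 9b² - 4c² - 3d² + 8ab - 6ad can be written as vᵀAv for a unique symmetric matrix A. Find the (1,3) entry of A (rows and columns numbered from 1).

0

The coefficient of a·c in Q is 0. For a symmetric A this equals A[1,3] + A[3,1] = 2·A[1,3].
So A[1,3] = 0/2 = 0.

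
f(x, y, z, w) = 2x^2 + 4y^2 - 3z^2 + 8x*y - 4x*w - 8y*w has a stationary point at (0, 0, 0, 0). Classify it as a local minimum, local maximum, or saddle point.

saddle point

The Hessian at the origin is H = [[4, 8, 0, -4], [8, 8, 0, -8], [0, 0, -6, 0], [-4, -8, 0, 0]].
Applying the same elementary operations to the rows and columns of H produces a congruent diagonal matrix with entries 4, -8, -6, -4.
So there are 1 positive, 3 negative pivots.
H is indefinite, so the origin is a saddle point.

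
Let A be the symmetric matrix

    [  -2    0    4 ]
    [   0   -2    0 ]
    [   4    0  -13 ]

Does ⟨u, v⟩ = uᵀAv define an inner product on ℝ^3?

no

Leading principal minors: Δ_1 = -2, Δ_2 = 4, Δ_3 = -20.
The signs alternate starting with Δ_1 < 0, so by Sylvester's criterion Q is negative definite.
⟨·,·⟩ is an inner product exactly when A is positive definite.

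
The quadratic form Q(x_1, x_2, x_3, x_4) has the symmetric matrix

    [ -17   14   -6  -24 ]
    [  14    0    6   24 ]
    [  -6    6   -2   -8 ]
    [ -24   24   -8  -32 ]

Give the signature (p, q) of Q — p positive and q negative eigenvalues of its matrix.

(2, 1)

Symmetric row and column elimination reduces A to a congruent diagonal form with pivots -17, 196/17, 1/49, 0.
That gives 2 positive, 1 negative, 1 zero pivots.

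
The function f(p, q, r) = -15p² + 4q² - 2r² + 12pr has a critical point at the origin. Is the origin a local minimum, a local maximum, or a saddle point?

The Hessian at the origin is H = [[-30, 0, 12], [0, 8, 0], [12, 0, -4]].
Symmetric row and column elimination reduces H to a congruent diagonal form with pivots -30, 8, 4/5.
Counting signs: 2 positive, 1 negative.
H is indefinite, so the origin is a saddle point.

saddle point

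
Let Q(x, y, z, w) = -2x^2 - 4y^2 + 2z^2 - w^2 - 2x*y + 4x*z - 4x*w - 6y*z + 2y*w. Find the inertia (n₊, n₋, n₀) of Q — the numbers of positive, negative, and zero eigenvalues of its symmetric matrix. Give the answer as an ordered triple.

(1, 2, 1)

The associated matrix is A = [[-2, -1, 2, -2], [-1, -4, -3, 1], [2, -3, 2, 0], [-2, 1, 0, -1]].
Applying the same elementary operations to the rows and columns of A produces a congruent diagonal matrix with entries -2, -7/2, 60/7, 0.
Counting signs: 1 positive, 2 negative, 1 zero.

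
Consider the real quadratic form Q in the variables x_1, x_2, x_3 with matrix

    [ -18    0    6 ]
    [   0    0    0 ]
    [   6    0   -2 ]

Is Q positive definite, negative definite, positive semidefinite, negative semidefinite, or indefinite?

negative semidefinite

Row-reducing A symmetrically gives the diagonal entries -18, 0, 0.
So there are 1 negative, 2 zero pivots.
Hence Q is negative semidefinite.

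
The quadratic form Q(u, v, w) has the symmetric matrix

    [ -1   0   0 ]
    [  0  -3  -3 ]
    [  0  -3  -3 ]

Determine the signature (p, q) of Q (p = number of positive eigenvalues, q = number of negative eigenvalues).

(0, 2)

Congruent diagonalization of A (simultaneous row and column reduction) yields pivots -1, -3, 0.
Counting signs: 2 negative, 1 zero.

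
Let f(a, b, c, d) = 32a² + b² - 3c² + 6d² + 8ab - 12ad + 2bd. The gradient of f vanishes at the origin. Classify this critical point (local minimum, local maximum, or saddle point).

The Hessian at the origin is H = [[64, 8, 0, -12], [8, 2, 0, 2], [0, 0, -6, 0], [-12, 2, 0, 12]].
An LDLᵀ factorisation of H has diagonal entries 64, 1, -6, -5/2.
So there are 2 positive, 2 negative pivots.
H is indefinite, so the origin is a saddle point.

saddle point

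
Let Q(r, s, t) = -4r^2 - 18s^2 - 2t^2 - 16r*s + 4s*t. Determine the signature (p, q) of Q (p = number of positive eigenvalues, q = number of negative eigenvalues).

(0, 2)

The associated matrix is A = [[-4, -8, 0], [-8, -18, 2], [0, 2, -2]].
Congruent diagonalization of A (simultaneous row and column reduction) yields pivots -4, -2, 0.
So there are 2 negative, 1 zero pivots.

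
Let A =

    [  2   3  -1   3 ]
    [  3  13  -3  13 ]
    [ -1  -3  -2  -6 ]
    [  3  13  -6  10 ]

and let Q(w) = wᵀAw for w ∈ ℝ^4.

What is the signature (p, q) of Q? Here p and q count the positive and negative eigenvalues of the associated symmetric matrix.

Applying the same elementary operations to the rows and columns of A produces a congruent diagonal matrix with entries 2, 17/2, -47/17, 12/47.
That gives 3 positive, 1 negative pivots.

(3, 1)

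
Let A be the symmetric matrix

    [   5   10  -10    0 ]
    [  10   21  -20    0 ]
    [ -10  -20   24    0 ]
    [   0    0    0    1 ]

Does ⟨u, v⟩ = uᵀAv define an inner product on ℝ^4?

Applying the same elementary operations to the rows and columns of A produces a congruent diagonal matrix with entries 5, 1, 4, 1.
Counting signs: 4 positive.
Hence Q is positive definite.
⟨·,·⟩ is an inner product exactly when A is positive definite.

yes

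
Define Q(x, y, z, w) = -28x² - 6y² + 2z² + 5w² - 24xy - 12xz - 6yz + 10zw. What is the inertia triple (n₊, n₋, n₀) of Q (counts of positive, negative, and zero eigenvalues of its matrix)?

The symmetric matrix is A = [[-28, -12, -6, 0], [-12, -6, -3, 0], [-6, -3, 2, 5], [0, 0, 5, 5]].
Congruent diagonalization of A (simultaneous row and column reduction) yields pivots -28, -6/7, 7/2, -15/7.
Counting signs: 1 positive, 3 negative.

(1, 3, 0)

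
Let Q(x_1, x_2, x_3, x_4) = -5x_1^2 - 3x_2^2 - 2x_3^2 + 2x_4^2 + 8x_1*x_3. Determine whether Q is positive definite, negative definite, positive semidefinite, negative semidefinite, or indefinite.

indefinite

The associated matrix is A = [[-5, 0, 4, 0], [0, -3, 0, 0], [4, 0, -2, 0], [0, 0, 0, 2]].
Row-reducing A symmetrically gives the diagonal entries -5, -3, 6/5, 2.
So there are 2 positive, 2 negative pivots.
Hence Q is indefinite.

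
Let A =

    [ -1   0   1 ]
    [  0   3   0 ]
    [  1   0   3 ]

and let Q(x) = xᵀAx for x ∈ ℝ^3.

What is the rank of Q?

3

Row-reducing A symmetrically gives the diagonal entries -1, 3, 4.
That gives 2 positive, 1 negative pivots.
The rank is the number of nonzero pivots: 3.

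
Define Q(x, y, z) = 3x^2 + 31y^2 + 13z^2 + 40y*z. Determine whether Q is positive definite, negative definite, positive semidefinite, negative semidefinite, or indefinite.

The symmetric matrix of Q is A = [[3, 0, 0], [0, 31, 20], [0, 20, 13]].
Leading principal minors: Δ_1 = 3, Δ_2 = 93, Δ_3 = 9.
All leading principal minors are positive, so by Sylvester's criterion Q is positive definite.

positive definite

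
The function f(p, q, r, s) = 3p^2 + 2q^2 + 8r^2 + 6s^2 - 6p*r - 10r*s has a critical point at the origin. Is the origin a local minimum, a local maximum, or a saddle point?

local minimum

The Hessian at the origin is H = [[6, 0, -6, 0], [0, 4, 0, 0], [-6, 0, 16, -10], [0, 0, -10, 12]].
An LDLᵀ factorisation of H has diagonal entries 6, 4, 10, 2.
Counting signs: 4 positive.
H is positive definite, so the origin is a strict local minimum.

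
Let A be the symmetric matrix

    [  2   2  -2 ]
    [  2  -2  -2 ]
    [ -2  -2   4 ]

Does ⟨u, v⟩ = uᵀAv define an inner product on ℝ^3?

Row-reducing A symmetrically gives the diagonal entries 2, -4, 2.
So there are 2 positive, 1 negative pivots.
Hence Q is indefinite.
⟨·,·⟩ is an inner product exactly when A is positive definite.

no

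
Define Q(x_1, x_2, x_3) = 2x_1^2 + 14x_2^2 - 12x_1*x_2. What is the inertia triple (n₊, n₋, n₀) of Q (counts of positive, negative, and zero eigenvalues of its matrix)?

Write A = [[2, -6, 0], [-6, 14, 0], [0, 0, 0]].
Symmetric row and column elimination reduces A to a congruent diagonal form with pivots 2, -4, 0.
Counting signs: 1 positive, 1 negative, 1 zero.

(1, 1, 1)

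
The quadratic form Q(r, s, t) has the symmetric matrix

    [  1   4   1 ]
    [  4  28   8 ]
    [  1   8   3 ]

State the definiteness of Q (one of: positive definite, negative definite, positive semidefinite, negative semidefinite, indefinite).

positive definite

Leading principal minors: Δ_1 = 1, Δ_2 = 12, Δ_3 = 8.
All leading principal minors are positive, so by Sylvester's criterion Q is positive definite.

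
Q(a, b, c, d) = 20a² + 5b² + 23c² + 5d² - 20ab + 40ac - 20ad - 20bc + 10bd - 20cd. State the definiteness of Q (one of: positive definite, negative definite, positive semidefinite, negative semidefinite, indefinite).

positive semidefinite

Write A = [[20, -10, 20, -10], [-10, 5, -10, 5], [20, -10, 23, -10], [-10, 5, -10, 5]].
Row-reducing A symmetrically gives the diagonal entries 20, 0, 3, 0.
Counting signs: 2 positive, 2 zero.
Hence Q is positive semidefinite.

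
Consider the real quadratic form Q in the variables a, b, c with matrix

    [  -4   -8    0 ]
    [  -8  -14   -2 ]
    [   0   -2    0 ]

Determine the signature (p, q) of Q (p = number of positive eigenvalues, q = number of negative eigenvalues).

An LDLᵀ factorisation of A has diagonal entries -4, 2, -2.
Counting signs: 1 positive, 2 negative.

(1, 2)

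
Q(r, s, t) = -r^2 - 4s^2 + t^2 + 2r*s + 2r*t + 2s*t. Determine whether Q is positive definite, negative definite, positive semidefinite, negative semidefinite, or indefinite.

The associated matrix is A = [[-1, 1, 1], [1, -4, 1], [1, 1, 1]].
Applying the same elementary operations to the rows and columns of A produces a congruent diagonal matrix with entries -1, -3, 10/3.
So there are 1 positive, 2 negative pivots.
Hence Q is indefinite.

indefinite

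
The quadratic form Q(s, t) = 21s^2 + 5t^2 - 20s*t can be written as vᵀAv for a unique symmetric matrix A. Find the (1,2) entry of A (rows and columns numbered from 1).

The coefficient of s·t in Q is -20. For a symmetric A this equals A[1,2] + A[2,1] = 2·A[1,2].
So A[1,2] = -20/2 = -10.

-10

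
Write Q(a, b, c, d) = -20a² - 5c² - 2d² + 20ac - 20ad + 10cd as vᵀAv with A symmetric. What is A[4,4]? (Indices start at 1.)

-2

The coefficient of d² in Q is -2, and that is exactly A[4,4].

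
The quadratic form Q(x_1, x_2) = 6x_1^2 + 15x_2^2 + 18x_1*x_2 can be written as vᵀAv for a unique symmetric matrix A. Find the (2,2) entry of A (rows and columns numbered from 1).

The coefficient of x_2^2 in Q is 15, and that is exactly A[2,2].

15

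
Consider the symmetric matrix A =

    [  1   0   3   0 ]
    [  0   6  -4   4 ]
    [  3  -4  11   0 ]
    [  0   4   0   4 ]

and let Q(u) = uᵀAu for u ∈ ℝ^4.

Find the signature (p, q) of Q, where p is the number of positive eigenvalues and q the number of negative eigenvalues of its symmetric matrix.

(3, 1)

Applying the same elementary operations to the rows and columns of A produces a congruent diagonal matrix with entries 1, 6, -2/3, 12.
That gives 3 positive, 1 negative pivots.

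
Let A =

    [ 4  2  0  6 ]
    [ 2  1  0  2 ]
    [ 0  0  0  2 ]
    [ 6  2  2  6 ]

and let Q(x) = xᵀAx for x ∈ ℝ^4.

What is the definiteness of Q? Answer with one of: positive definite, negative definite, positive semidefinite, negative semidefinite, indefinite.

A is congruent to a diagonal matrix with 2 positive, 1 negative and 1 zero entries, so Q is indefinite.

indefinite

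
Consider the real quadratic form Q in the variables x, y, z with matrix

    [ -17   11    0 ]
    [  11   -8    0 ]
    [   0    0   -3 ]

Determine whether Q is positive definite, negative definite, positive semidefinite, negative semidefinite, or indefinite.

Symmetric row and column elimination reduces A to a congruent diagonal form with pivots -17, -15/17, -3.
That gives 3 negative pivots.
Hence Q is negative definite.

negative definite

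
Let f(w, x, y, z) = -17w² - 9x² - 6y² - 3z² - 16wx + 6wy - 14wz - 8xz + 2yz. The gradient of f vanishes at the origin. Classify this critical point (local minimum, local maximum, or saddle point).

The Hessian at the origin is H = [[-34, -16, 6, -14], [-16, -18, 0, -8], [6, 0, -12, 2], [-14, -8, 2, -6]].
Symmetric row and column elimination reduces H to a congruent diagonal form with pivots -34, -178/17, -906/89, -20/453.
Counting signs: 4 negative.
H is negative definite, so the origin is a strict local maximum.

local maximum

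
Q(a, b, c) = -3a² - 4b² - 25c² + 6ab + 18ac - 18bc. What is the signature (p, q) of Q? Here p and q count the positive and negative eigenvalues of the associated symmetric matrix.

The associated matrix is A = [[-3, 3, 9], [3, -4, -9], [9, -9, -25]].
Row-reducing A symmetrically gives the diagonal entries -3, -1, 2.
So there are 1 positive, 2 negative pivots.

(1, 2)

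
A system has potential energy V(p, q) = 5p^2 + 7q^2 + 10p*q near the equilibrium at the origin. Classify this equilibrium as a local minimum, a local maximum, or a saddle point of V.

local minimum

The Hessian at the origin is H = [[10, 10], [10, 14]].
det H = 10·14 − (10)² = 40 > 0 and H[1,1] = 10 > 0, so H is positive definite.
Therefore the origin is a local minimum.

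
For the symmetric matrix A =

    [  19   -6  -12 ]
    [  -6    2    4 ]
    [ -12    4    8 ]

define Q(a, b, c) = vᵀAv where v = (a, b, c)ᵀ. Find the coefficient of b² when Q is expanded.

2

The coefficient of b² is the diagonal entry A[2,2] = 2.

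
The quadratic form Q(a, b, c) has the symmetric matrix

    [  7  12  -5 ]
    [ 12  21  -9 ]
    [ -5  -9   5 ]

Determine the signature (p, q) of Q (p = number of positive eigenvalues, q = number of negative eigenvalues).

(3, 0)

Congruent diagonalization of A (simultaneous row and column reduction) yields pivots 7, 3/7, 1.
That gives 3 positive pivots.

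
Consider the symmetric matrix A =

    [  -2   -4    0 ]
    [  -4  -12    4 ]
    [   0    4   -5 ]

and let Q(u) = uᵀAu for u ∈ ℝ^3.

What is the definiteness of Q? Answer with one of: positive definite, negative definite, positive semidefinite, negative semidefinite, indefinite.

negative definite

Leading principal minors: Δ_1 = -2, Δ_2 = 8, Δ_3 = -8.
The signs alternate starting with Δ_1 < 0, so by Sylvester's criterion Q is negative definite.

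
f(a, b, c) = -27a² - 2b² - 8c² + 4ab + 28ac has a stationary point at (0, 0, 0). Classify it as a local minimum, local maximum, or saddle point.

The Hessian at the origin is H = [[-54, 4, 28], [4, -4, 0], [28, 0, -16]].
Applying the same elementary operations to the rows and columns of H produces a congruent diagonal matrix with entries -54, -100/27, -8/25.
That gives 3 negative pivots.
H is negative definite, so the origin is a strict local maximum.

local maximum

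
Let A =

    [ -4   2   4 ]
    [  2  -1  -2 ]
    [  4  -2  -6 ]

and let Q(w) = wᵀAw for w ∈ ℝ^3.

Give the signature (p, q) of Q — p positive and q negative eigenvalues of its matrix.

(0, 2)

Symmetric row and column elimination reduces A to a congruent diagonal form with pivots -4, 0, -2.
So there are 2 negative, 1 zero pivots.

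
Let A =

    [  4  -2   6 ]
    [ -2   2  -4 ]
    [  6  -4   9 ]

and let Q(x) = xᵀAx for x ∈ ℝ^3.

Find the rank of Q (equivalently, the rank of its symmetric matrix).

3

An LDLᵀ factorisation of A has diagonal entries 4, 1, -1.
Counting signs: 2 positive, 1 negative.
The rank is the number of nonzero pivots: 3.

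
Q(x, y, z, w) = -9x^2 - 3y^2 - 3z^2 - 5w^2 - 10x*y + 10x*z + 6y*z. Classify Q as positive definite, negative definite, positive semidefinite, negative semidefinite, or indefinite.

negative semidefinite

The symmetric matrix is A = [[-9, -5, 5, 0], [-5, -3, 3, 0], [5, 3, -3, 0], [0, 0, 0, -5]].
Applying the same elementary operations to the rows and columns of A produces a congruent diagonal matrix with entries -9, -2/9, 0, -5.
That gives 3 negative, 1 zero pivots.
Hence Q is negative semidefinite.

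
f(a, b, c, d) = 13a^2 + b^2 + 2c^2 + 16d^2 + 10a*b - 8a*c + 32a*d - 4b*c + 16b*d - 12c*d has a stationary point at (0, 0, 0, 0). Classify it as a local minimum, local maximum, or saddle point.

The Hessian at the origin is H = [[26, 10, -8, 32], [10, 2, -4, 16], [-8, -4, 4, -12], [32, 16, -12, 32]].
Congruent diagonalization of H (simultaneous row and column reduction) yields pivots 26, -24/13, 2, -8.
That gives 2 positive, 2 negative pivots.
H is indefinite, so the origin is a saddle point.

saddle point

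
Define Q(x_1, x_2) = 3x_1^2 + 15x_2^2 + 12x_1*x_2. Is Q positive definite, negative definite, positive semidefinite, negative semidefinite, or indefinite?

positive definite

The symmetric matrix of Q is [[3, 6], [6, 15]].
For the 2×2 matrix [[3, 6], [6, 15]]: det = 3·15 − (6)² = 9, trace = 18.
det > 0 so both eigenvalues share the sign of the trace; trace = 18 > 0 ⇒ both positive.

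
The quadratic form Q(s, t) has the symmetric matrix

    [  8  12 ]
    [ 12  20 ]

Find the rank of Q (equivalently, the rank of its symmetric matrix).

2

Row-reducing A symmetrically gives the diagonal entries 8, 2.
Counting signs: 2 positive.
The rank is the number of nonzero pivots: 2.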